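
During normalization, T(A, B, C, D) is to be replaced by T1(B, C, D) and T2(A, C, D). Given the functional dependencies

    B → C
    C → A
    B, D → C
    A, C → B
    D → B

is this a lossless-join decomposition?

Yes

Common attributes: T1 ∩ T2 = {C, D}.
Closure of {C, D}: C → A applies, adding A; A, C → B applies, adding B. So (C, D)⁺ = {A, B, C, D}.
This closure contains every attribute of T1, so T1 ∩ T2 → T1. The join is lossless.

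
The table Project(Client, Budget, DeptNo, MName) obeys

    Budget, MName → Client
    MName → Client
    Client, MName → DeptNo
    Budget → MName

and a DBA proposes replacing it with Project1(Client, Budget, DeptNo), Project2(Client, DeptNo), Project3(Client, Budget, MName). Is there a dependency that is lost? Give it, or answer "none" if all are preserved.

Check Client, MName → DeptNo: no single fragment contains all of {Client, DeptNo, MName}, and the restricted closure of {Client, MName} across the fragments never reaches {DeptNo}.
Budget, MName → Client is preserved.
MName → Client is preserved.
Budget → MName is preserved.

Client, MName → DeptNo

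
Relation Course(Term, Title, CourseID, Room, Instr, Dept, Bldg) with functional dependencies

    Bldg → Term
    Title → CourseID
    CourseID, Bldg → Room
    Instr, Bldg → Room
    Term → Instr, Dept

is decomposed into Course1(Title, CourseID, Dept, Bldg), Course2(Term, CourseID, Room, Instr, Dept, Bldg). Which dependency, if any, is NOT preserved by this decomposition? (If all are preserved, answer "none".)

Bldg → Term lies within Course2.
Title → CourseID lies within Course1.
CourseID, Bldg → Room lies within Course2.
Instr, Bldg → Room lies within Course2.
Term → Instr, Dept lies within Course2.
Every dependency is enforceable on the fragments, so the decomposition is dependency-preserving.

none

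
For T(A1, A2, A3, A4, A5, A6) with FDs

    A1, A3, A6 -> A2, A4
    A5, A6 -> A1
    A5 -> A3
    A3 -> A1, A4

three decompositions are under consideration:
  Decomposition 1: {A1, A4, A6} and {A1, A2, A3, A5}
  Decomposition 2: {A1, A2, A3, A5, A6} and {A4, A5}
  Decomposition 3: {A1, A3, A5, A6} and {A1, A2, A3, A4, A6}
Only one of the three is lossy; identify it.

Decomposition 1: common = {A1}, closure = {A1} → lossy.
Decomposition 2: common = {A5}, closure = {A1, A3, A4, A5} → lossless.
Decomposition 3: common = {A1, A3, A6}, closure = {A1, A2, A3, A4, A6} → lossless.

Decomposition 1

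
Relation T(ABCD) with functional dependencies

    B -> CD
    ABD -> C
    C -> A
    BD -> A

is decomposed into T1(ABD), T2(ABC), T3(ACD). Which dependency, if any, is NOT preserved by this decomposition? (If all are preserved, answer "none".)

none

B → CD: restricted closure across fragments reaches CD.
ABD → C: restricted closure across fragments reaches C.
C → A lies within T2.
BD → A lies within T1.
Every dependency is enforceable on the fragments, so the decomposition is dependency-preserving.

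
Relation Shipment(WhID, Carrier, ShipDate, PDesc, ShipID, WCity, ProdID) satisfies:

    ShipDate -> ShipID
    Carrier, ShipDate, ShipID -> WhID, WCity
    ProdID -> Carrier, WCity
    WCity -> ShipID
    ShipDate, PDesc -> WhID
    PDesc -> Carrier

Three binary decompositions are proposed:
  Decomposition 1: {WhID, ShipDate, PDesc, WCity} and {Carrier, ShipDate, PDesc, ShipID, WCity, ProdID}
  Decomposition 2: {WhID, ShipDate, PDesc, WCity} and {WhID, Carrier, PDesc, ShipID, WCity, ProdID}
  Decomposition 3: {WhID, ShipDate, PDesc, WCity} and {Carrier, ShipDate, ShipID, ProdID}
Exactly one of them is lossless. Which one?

Decomposition 1: common = {ShipDate, PDesc, WCity}, closure = {WhID, Carrier, ShipDate, PDesc, ShipID, WCity} → lossless.
Decomposition 2: common = {WhID, PDesc, WCity}, closure = {WhID, Carrier, PDesc, ShipID, WCity} → lossy.
Decomposition 3: common = {ShipDate}, closure = {ShipDate, ShipID} → lossy.

Decomposition 1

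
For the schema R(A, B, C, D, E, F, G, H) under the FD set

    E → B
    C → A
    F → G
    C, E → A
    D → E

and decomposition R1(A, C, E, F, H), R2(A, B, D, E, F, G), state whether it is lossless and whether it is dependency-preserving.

Lossless test: (A, E, F)⁺ = {A, B, E, F, G}, which is a superkey of neither fragment — lossy.
Dependency preservation: every FD's attributes lie within a single fragment, so each can be enforced locally — preserved.

lossy but dependency-preserving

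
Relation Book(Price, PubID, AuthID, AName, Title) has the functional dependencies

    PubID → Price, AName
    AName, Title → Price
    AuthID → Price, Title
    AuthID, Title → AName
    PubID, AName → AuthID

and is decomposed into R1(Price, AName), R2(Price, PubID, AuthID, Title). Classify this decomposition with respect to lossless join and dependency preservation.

Lossless test: (Price)⁺ = {Price}, which is a superkey of neither fragment — lossy.
Dependency preservation: the restricted closure of {PubID} across the fragments never reaches {Price, AName}, so PubID → Price, AName cannot be enforced without a join — not preserved.

lossy and not dependency-preserving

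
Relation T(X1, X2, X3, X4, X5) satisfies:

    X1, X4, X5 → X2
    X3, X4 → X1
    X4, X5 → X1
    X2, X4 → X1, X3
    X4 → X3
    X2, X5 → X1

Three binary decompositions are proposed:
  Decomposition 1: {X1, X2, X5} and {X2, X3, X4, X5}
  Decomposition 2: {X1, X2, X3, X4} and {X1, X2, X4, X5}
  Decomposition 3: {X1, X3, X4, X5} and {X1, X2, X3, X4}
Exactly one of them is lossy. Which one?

Decomposition 3

Decomposition 1: common = {X2, X5}, closure = {X1, X2, X5} → lossless.
Decomposition 2: common = {X1, X2, X4}, closure = {X1, X2, X3, X4} → lossless.
Decomposition 3: common = {X1, X3, X4}, closure = {X1, X3, X4} → lossy.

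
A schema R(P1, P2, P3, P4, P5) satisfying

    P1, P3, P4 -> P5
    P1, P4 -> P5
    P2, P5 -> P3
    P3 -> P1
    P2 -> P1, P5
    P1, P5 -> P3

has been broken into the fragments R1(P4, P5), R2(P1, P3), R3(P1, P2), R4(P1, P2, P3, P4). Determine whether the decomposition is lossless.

No

Chase test. Columns are P1, P2, P3, P4, P5; row i has aⱼ where attribute j ∈ Ri, else bᵢⱼ.
Initial tableau (one row per fragment):
  row 1: b11 b12 b13 a4 a5
  row 2: a1 b22 a3 b24 b25
  row 3: a1 a2 b33 b34 b35
  row 4: a1 a2 a3 a4 b45
Rows 3 and 4 agree on P2; apply P2→P1, P5 and equate their P1, P5 entries.
Rows 3 and 4 agree on P1, P5; apply P1, P5→P3 and equate their P3 entries.
No row becomes fully distinguished — the join is lossy.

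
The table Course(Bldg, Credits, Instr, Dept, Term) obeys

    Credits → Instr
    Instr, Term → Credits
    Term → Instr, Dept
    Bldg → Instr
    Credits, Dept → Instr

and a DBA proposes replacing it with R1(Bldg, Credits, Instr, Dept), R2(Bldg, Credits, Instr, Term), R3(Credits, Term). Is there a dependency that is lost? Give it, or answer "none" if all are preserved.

Term → Instr, Dept

Check Term → Instr, Dept: no single fragment contains all of {Instr, Dept, Term}, and the restricted closure of {Term} across the fragments never reaches {Instr, Dept}.
Credits → Instr is preserved.
Instr, Term → Credits is preserved.
Bldg → Instr is preserved.
Credits, Dept → Instr is preserved.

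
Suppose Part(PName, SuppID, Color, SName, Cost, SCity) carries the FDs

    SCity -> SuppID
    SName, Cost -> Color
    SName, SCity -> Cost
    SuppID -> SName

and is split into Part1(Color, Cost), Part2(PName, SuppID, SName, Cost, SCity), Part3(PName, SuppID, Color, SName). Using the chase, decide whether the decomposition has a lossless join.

Chase test. Columns are PName, SuppID, Color, SName, Cost, SCity; row i has aⱼ where attribute j ∈ Parti, else bᵢⱼ.
Initial tableau (one row per fragment):
  row 1: b11 b12 a3 b14 a5 b16
  row 2: a1 a2 b23 a4 a5 a6
  row 3: a1 a2 a3 a4 b35 b36
No row becomes fully distinguished — the join is lossy.

No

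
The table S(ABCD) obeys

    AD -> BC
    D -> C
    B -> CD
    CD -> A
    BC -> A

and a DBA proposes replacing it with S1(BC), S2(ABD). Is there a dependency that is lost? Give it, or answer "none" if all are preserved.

AD → BC: restricted closure across fragments reaches BC.
D → C: restricted closure across fragments reaches C.
B → CD: restricted closure across fragments reaches CD.
CD → A: restricted closure across fragments reaches A.
BC → A: restricted closure across fragments reaches A.
Every dependency is enforceable on the fragments, so the decomposition is dependency-preserving.

none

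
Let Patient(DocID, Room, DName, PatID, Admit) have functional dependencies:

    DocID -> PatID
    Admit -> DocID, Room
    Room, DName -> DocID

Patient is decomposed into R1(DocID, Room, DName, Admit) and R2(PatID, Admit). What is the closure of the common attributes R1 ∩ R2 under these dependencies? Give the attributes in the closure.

R1 ∩ R2 = {Admit}.
Admit → DocID, Room applies, adding DocID, Room
DocID → PatID applies, adding PatID
Closure: {DocID, Room, PatID, Admit}.

DocID, Room, PatID, Admit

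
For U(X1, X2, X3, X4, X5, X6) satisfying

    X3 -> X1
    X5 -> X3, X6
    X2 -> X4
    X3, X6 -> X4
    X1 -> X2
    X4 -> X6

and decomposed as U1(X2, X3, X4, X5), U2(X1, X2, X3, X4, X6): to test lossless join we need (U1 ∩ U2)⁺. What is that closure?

X1, X2, X3, X4, X6

U1 ∩ U2 = {X2, X3, X4}.
X3 → X1 applies, adding X1
X4 → X6 applies, adding X6
Closure: {X1, X2, X3, X4, X6}.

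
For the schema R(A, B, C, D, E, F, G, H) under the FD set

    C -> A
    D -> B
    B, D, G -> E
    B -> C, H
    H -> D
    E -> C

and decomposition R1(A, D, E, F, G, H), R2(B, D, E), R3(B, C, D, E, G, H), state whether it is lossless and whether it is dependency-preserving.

lossless but not dependency-preserving

Lossless test (chase): Rows 1 and 2 agree on D; apply D→B and equate their B entries. Rows 1 and 2 agree on B; apply B→C, H and equate their C, H entries. Rows 1 and 3 agree on B; apply B→C, H and equate their C, H entries. Rows 1 and 2 agree on C; apply C→A and equate their A entries. Rows 1 and 3 agree on C; apply C→A and equate their A entries. Row 1 is now all distinguished symbols — the join is lossless.
Dependency preservation: the restricted closure of {C} across the fragments never reaches {A}, so C → A cannot be enforced without a join — not preserved.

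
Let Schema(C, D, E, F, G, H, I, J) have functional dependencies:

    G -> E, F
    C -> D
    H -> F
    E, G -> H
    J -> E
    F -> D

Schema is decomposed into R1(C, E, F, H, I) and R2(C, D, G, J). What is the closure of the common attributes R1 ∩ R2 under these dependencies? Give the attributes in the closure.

R1 ∩ R2 = {C}.
C → D applies, adding D
Closure: {C, D}.

C, D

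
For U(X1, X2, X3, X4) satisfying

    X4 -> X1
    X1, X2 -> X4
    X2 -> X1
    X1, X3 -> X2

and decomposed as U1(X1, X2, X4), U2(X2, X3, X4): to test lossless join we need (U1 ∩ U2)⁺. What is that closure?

U1 ∩ U2 = {X2, X4}.
X4 → X1 applies, adding X1
Closure: {X1, X2, X4}.

X1, X2, X4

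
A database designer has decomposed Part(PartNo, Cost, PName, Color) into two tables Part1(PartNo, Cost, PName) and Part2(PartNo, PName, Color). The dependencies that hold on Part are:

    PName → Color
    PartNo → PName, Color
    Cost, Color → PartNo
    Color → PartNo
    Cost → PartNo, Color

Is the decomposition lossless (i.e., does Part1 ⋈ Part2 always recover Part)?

Yes

Common attributes: Part1 ∩ Part2 = {PartNo, PName}.
Closure of {PartNo, PName}: PName → Color applies, adding Color. So (PartNo, PName)⁺ = {PartNo, PName, Color}.
This closure contains every attribute of Part2, so Part1 ∩ Part2 → Part2. The join is lossless.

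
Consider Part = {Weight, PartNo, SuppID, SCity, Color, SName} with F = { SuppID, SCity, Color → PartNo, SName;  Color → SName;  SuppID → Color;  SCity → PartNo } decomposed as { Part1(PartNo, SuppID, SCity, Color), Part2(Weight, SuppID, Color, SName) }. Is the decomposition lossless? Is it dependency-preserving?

lossy but dependency-preserving

Lossless test: (SuppID, Color)⁺ = {SuppID, Color, SName}, which is a superkey of neither fragment — lossy.
Dependency preservation: SuppID, SCity, Color → PartNo, SName is not contained in any single fragment, but the restricted closure of its left-hand side across the fragments still reaches the right-hand side; the remaining FDs each lie inside some fragment. All dependencies are preserved.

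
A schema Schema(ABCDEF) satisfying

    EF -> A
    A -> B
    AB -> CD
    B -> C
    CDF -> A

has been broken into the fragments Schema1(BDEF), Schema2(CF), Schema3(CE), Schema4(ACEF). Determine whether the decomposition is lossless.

Chase test. Columns are ABCDEF; row i has aⱼ where attribute j ∈ Schemai, else bᵢⱼ.
Initial tableau (one row per fragment):
  row 1: b11 a2 b13 a4 a5 a6
  row 2: b21 b22 a3 b24 b25 a6
  row 3: b31 b32 a3 b34 a5 b36
  row 4: a1 b42 a3 b44 a5 a6
Rows 1 and 4 agree on EF; apply EF→A and equate their A entries.
Rows 1 and 4 agree on A; apply A→B and equate their B entries.
Rows 1 and 4 agree on AB; apply AB→CD and equate their CD entries.
Row 1 is now all distinguished symbols — the join is lossless.

Yes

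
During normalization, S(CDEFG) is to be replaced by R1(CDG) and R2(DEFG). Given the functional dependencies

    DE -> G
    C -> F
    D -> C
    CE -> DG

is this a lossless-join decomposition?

Common attributes: R1 ∩ R2 = {DG}.
Closure of {DG}: D → C applies, adding C; C → F applies, adding F. So (DG)⁺ = {CDFG}.
This closure contains every attribute of R1, so R1 ∩ R2 → R1. The join is lossless.

Yes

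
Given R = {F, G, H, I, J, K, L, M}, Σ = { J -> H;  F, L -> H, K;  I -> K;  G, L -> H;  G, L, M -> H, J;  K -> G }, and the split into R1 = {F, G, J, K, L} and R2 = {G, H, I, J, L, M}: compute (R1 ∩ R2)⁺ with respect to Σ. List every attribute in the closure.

R1 ∩ R2 = {G, J, L}.
J → H applies, adding H
Closure: {G, H, J, L}.

G, H, J, L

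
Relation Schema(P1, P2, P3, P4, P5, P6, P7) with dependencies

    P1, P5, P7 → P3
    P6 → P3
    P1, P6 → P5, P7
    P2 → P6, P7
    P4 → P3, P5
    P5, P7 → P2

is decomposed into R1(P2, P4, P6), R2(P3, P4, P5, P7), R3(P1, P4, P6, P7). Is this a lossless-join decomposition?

No

Chase test. Columns are P1, P2, P3, P4, P5, P6, P7; row i has aⱼ where attribute j ∈ Ri, else bᵢⱼ.
Initial tableau (one row per fragment):
  row 1: b11 a2 b13 a4 b15 a6 b17
  row 2: b21 b22 a3 a4 a5 b26 a7
  row 3: a1 b32 b33 a4 b35 a6 a7
Rows 1 and 3 agree on P6; apply P6→P3 and equate their P3 entries.
Rows 1 and 2 agree on P4; apply P4→P3, P5 and equate their P3, P5 entries.
Rows 1 and 3 agree on P4; apply P4→P3, P5 and equate their P3, P5 entries.
Rows 2 and 3 agree on P5, P7; apply P5, P7→P2 and equate their P2 entries.
Rows 2 and 3 agree on P2; apply P2→P6, P7 and equate their P6, P7 entries.
No row becomes fully distinguished — the join is lossy.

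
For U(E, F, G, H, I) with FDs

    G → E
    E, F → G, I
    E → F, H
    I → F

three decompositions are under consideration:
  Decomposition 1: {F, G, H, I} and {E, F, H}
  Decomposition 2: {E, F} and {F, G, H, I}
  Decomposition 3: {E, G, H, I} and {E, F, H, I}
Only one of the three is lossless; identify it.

Decomposition 3

Decomposition 1: common = {F, H}, closure = {F, H} → lossy.
Decomposition 2: common = {F}, closure = {F} → lossy.
Decomposition 3: common = {E, H, I}, closure = {E, F, G, H, I} → lossless.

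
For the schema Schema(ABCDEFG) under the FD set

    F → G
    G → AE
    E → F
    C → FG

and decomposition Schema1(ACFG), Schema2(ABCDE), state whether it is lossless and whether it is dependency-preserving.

Lossless test: (AC)⁺ = {ACEFG}, which contains all of one fragment — lossless.
Dependency preservation: the restricted closure of {G} across the fragments never reaches {AE}, so G → AE cannot be enforced without a join — not preserved.

lossless but not dependency-preserving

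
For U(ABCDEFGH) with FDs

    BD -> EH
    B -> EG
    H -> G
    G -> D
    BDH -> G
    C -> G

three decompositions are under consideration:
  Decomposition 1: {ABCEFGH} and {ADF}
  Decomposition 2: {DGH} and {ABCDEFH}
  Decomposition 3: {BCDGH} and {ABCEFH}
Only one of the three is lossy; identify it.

Decomposition 1: common = {AF}, closure = {AF} → lossy.
Decomposition 2: common = {DH}, closure = {DGH} → lossless.
Decomposition 3: common = {BCH}, closure = {BCDEGH} → lossless.

Decomposition 1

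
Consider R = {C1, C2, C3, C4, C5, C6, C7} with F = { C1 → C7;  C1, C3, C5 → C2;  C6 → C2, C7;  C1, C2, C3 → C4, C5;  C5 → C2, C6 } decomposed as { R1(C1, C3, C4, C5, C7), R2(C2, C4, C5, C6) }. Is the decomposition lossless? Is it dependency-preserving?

Lossless test: (C4, C5)⁺ = {C2, C4, C5, C6, C7}, which contains all of one fragment — lossless.
Dependency preservation: the restricted closure of {C6} across the fragments never reaches {C2, C7}, so C6 → C2, C7 cannot be enforced without a join — not preserved.

lossless but not dependency-preserving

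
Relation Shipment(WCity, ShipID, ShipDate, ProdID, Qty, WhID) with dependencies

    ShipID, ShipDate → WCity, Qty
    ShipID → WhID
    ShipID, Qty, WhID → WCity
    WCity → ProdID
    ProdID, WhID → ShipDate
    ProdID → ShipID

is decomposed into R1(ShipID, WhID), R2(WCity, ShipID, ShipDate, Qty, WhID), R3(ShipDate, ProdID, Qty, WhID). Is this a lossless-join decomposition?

No

Chase test. Columns are WCity, ShipID, ShipDate, ProdID, Qty, WhID; row i has aⱼ where attribute j ∈ Ri, else bᵢⱼ.
Initial tableau (one row per fragment):
  row 1: b11 a2 b13 b14 b15 a6
  row 2: a1 a2 a3 b24 a5 a6
  row 3: b31 b32 a3 a4 a5 a6
No row becomes fully distinguished — the join is lossy.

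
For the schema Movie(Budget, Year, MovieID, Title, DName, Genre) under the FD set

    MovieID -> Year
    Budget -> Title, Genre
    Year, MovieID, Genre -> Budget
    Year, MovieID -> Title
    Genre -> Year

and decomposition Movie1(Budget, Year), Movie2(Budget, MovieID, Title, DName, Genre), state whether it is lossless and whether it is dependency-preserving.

lossless but not dependency-preserving

Lossless test: (Budget)⁺ = {Budget, Year, Title, Genre}, which contains all of one fragment — lossless.
Dependency preservation: the restricted closure of {MovieID} across the fragments never reaches {Year}, so MovieID → Year cannot be enforced without a join — not preserved.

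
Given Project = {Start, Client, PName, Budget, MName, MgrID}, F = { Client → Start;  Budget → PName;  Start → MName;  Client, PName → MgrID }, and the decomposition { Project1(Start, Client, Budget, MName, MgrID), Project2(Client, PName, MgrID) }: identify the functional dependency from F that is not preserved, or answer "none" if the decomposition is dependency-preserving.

Budget → PName

Check Budget → PName: no single fragment contains all of {PName, Budget}, and the restricted closure of {Budget} across the fragments never reaches {PName}.
Client → Start is preserved.
Start → MName is preserved.
Client, PName → MgrID is preserved.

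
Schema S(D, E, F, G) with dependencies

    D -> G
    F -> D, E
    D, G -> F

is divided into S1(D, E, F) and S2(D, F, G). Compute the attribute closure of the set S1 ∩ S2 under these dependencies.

D, E, F, G

S1 ∩ S2 = {D, F}.
D → G applies, adding G
F → D, E applies, adding E
Closure: {D, E, F, G}.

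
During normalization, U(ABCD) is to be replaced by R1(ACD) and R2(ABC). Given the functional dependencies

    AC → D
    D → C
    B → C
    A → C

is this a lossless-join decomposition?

Yes

Common attributes: R1 ∩ R2 = {AC}.
Closure of {AC}: AC → D applies, adding D. So (AC)⁺ = {ACD}.
This closure contains every attribute of R1, so R1 ∩ R2 → R1. The join is lossless.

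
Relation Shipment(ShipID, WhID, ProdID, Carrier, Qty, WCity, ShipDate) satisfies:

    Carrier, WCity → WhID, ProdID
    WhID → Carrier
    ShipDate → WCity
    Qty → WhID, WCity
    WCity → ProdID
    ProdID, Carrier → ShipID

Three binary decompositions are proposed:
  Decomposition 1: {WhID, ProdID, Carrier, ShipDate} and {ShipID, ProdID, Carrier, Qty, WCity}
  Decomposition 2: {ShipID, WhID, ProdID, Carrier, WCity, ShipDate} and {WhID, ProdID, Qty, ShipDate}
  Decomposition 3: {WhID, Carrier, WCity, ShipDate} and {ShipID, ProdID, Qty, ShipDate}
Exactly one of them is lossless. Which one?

Decomposition 1: common = {ProdID, Carrier}, closure = {ShipID, ProdID, Carrier} → lossy.
Decomposition 2: common = {WhID, ProdID, ShipDate}, closure = {ShipID, WhID, ProdID, Carrier, WCity, ShipDate} → lossless.
Decomposition 3: common = {ShipDate}, closure = {ProdID, WCity, ShipDate} → lossy.

Decomposition 2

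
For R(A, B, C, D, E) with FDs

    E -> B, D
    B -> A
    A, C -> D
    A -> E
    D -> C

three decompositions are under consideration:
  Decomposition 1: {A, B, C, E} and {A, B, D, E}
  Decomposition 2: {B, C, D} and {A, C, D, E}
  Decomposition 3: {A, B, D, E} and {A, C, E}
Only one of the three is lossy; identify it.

Decomposition 2

Decomposition 1: common = {A, B, E}, closure = {A, B, C, D, E} → lossless.
Decomposition 2: common = {C, D}, closure = {C, D} → lossy.
Decomposition 3: common = {A, E}, closure = {A, B, C, D, E} → lossless.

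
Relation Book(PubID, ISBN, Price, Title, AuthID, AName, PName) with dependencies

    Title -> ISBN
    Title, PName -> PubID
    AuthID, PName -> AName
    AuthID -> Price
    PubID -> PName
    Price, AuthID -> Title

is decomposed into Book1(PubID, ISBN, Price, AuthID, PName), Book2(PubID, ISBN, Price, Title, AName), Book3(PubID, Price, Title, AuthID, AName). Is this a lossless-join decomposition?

Chase test. Columns are PubID, ISBN, Price, Title, AuthID, AName, PName; row i has aⱼ where attribute j ∈ Booki, else bᵢⱼ.
Initial tableau (one row per fragment):
  row 1: a1 a2 a3 b14 a5 b16 a7
  row 2: a1 a2 a3 a4 b25 a6 b27
  row 3: a1 b32 a3 a4 a5 a6 b37
Rows 2 and 3 agree on Title; apply Title→ISBN and equate their ISBN entries.
Rows 1 and 2 agree on PubID; apply PubID→PName and equate their PName entries.
Rows 1 and 3 agree on PubID; apply PubID→PName and equate their PName entries.
Rows 1 and 3 agree on Price, AuthID; apply Price, AuthID→Title and equate their Title entries.
Rows 1 and 3 agree on AuthID, PName; apply AuthID, PName→AName and equate their AName entries.
Row 1 is now all distinguished symbols — the join is lossless.

Yes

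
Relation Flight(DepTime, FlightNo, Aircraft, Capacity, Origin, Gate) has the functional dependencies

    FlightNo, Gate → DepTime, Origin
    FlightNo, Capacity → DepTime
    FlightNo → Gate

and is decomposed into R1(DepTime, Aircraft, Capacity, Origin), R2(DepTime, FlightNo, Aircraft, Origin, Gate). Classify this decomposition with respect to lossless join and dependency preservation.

Lossless test: (DepTime, Aircraft, Origin)⁺ = {DepTime, Aircraft, Origin}, which is a superkey of neither fragment — lossy.
Dependency preservation: FlightNo, Capacity → DepTime is not contained in any single fragment, but the restricted closure of its left-hand side across the fragments still reaches the right-hand side; the remaining FDs each lie inside some fragment. All dependencies are preserved.

lossy but dependency-preserving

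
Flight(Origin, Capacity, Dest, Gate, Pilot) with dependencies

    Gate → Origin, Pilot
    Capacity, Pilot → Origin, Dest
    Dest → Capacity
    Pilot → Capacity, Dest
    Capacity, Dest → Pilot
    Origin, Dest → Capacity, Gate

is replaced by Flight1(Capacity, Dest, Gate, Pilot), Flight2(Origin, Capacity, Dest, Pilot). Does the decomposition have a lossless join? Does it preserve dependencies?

lossless and dependency-preserving

Lossless test: (Capacity, Dest, Pilot)⁺ = {Origin, Capacity, Dest, Gate, Pilot}, which contains all of one fragment — lossless.
Dependency preservation: Gate → Origin, Pilot; Origin, Dest → Capacity, Gate are not contained in any single fragment, but the restricted closure of each left-hand side across the fragments still reaches the right-hand side; the remaining FDs each lie inside some fragment. All dependencies are preserved.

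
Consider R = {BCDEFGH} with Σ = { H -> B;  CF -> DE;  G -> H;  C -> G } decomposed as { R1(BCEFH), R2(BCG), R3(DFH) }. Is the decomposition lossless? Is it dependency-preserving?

Lossless test (chase): Rows 1 and 3 agree on H; apply H→B and equate their B entries. Rows 1 and 2 agree on C; apply C→G and equate their G entries. Rows 1 and 2 agree on G; apply G→H and equate their H entries. No row becomes fully distinguished — the join is lossy.
Dependency preservation: the restricted closure of {CF} across the fragments never reaches {DE}, so CF → DE cannot be enforced without a join — not preserved.

lossy and not dependency-preserving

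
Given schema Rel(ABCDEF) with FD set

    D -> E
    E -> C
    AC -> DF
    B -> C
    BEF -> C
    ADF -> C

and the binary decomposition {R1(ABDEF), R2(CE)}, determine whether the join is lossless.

Yes

Common attributes: R1 ∩ R2 = {E}.
Closure of {E}: E → C applies, adding C. So (E)⁺ = {CE}.
This closure contains every attribute of R2, so R1 ∩ R2 → R2. The join is lossless.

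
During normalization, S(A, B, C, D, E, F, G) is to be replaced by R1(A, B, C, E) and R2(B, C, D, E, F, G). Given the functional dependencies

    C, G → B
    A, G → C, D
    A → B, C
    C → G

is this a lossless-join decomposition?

No

Common attributes: R1 ∩ R2 = {B, C, E}.
Closure of {B, C, E}: C → G applies, adding G. So (B, C, E)⁺ = {B, C, E, G}.
The closure contains neither all of R1 = {A, B, C, E} nor all of R2 = {B, C, D, E, F, G}, so the common attributes are not a superkey of either fragment. The join is lossy.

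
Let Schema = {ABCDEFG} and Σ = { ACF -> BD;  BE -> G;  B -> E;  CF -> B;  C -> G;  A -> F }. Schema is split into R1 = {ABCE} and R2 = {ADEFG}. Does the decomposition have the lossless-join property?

Common attributes: R1 ∩ R2 = {AE}.
Closure of {AE}: A → F applies, adding F. So (AE)⁺ = {AEF}.
The closure contains neither all of R1 = {ABCE} nor all of R2 = {ADEFG}, so the common attributes are not a superkey of either fragment. The join is lossy.

No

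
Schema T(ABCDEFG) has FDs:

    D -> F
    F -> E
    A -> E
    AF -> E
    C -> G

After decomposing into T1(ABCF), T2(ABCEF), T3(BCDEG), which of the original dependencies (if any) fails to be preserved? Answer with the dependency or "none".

D -> F

Check D → F: no single fragment contains all of {DF}, and the restricted closure of {D} across the fragments never reaches {F}.
F → E is preserved.
A → E is preserved.
AF → E is preserved.
C → G is preserved.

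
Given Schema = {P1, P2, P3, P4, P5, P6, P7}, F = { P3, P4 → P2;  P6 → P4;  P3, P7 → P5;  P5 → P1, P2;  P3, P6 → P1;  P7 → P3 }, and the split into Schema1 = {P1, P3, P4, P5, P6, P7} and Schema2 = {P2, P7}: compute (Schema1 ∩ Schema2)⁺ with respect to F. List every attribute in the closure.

Schema1 ∩ Schema2 = {P7}.
P7 → P3 applies, adding P3
P3, P7 → P5 applies, adding P5
P5 → P1, P2 applies, adding P1, P2
Closure: {P1, P2, P3, P5, P7}.

P1, P2, P3, P5, P7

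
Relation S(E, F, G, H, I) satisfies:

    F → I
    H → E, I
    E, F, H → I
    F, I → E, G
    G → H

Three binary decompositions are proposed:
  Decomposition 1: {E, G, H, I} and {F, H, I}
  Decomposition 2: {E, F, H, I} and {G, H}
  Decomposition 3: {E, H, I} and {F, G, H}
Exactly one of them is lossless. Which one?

Decomposition 1: common = {H, I}, closure = {E, H, I} → lossy.
Decomposition 2: common = {H}, closure = {E, H, I} → lossy.
Decomposition 3: common = {H}, closure = {E, H, I} → lossless.

Decomposition 3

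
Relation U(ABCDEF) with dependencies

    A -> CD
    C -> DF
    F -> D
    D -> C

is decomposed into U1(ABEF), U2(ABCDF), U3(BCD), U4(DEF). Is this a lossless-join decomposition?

Chase test. Columns are ABCDEF; row i has aⱼ where attribute j ∈ Ui, else bᵢⱼ.
Initial tableau (one row per fragment):
  row 1: a1 a2 b13 b14 a5 a6
  row 2: a1 a2 a3 a4 b25 a6
  row 3: b31 a2 a3 a4 b35 b36
  row 4: b41 b42 b43 a4 a5 a6
Rows 1 and 2 agree on A; apply A→CD and equate their CD entries.
Rows 1 and 3 agree on C; apply C→DF and equate their DF entries.
Rows 1 and 4 agree on D; apply D→C and equate their C entries.
Row 1 is now all distinguished symbols — the join is lossless.

Yes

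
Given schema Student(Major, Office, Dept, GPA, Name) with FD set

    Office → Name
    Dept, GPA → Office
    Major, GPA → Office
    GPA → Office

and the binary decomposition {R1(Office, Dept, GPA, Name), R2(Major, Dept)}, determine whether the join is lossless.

Common attributes: R1 ∩ R2 = {Dept}.
No dependency enlarges {Dept}, so (Dept)⁺ = {Dept}.
The closure contains neither all of R1 = {Office, Dept, GPA, Name} nor all of R2 = {Major, Dept}, so the common attributes are not a superkey of either fragment. The join is lossy.

No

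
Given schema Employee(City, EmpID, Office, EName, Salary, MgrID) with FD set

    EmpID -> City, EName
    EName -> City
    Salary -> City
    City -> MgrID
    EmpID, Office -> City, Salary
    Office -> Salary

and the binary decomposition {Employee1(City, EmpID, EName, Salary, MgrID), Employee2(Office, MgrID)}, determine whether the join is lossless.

No

Common attributes: Employee1 ∩ Employee2 = {MgrID}.
No dependency enlarges {MgrID}, so (MgrID)⁺ = {MgrID}.
The closure contains neither all of Employee1 = {City, EmpID, EName, Salary, MgrID} nor all of Employee2 = {Office, MgrID}, so the common attributes are not a superkey of either fragment. The join is lossy.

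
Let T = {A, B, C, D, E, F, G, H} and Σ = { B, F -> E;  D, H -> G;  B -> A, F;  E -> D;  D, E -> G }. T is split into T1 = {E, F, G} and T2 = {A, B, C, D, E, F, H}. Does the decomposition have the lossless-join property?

Yes

Common attributes: T1 ∩ T2 = {E, F}.
Closure of {E, F}: E → D applies, adding D; D, E → G applies, adding G. So (E, F)⁺ = {D, E, F, G}.
This closure contains every attribute of T1, so T1 ∩ T2 → T1. The join is lossless.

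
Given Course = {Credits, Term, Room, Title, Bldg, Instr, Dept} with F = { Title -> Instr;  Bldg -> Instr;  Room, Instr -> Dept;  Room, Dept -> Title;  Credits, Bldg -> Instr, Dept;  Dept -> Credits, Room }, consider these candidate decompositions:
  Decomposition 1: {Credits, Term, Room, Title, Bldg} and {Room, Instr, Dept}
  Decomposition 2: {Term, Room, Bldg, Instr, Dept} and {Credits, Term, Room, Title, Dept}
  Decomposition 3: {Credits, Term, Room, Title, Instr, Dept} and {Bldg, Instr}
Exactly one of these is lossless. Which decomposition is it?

Decomposition 2

Decomposition 1: common = {Room}, closure = {Room} → lossy.
Decomposition 2: common = {Term, Room, Dept}, closure = {Credits, Term, Room, Title, Instr, Dept} → lossless.
Decomposition 3: common = {Instr}, closure = {Instr} → lossy.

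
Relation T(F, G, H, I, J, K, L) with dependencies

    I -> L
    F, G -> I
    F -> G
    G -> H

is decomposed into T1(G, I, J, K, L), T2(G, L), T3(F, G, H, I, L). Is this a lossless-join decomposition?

No

Chase test. Columns are F, G, H, I, J, K, L; row i has aⱼ where attribute j ∈ Ti, else bᵢⱼ.
Initial tableau (one row per fragment):
  row 1: b11 a2 b13 a4 a5 a6 a7
  row 2: b21 a2 b23 b24 b25 b26 a7
  row 3: a1 a2 a3 a4 b35 b36 a7
Rows 1 and 2 agree on G; apply G→H and equate their H entries.
Rows 1 and 3 agree on G; apply G→H and equate their H entries.
No row becomes fully distinguished — the join is lossy.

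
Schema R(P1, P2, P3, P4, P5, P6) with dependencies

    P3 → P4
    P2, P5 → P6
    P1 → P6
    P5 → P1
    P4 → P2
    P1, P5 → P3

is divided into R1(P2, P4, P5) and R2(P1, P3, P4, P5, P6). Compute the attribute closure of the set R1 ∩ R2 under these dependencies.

R1 ∩ R2 = {P4, P5}.
P5 → P1 applies, adding P1
P4 → P2 applies, adding P2
P1, P5 → P3 applies, adding P3
P2, P5 → P6 applies, adding P6
Closure: {P1, P2, P3, P4, P5, P6}.

P1, P2, P3, P4, P5, P6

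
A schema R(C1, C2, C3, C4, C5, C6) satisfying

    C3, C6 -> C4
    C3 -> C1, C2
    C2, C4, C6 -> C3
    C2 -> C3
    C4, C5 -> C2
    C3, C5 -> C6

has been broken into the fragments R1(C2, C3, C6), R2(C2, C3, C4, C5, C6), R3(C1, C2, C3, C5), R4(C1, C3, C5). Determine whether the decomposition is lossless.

Yes

Chase test. Columns are C1, C2, C3, C4, C5, C6; row i has aⱼ where attribute j ∈ Ri, else bᵢⱼ.
Initial tableau (one row per fragment):
  row 1: b11 a2 a3 b14 b15 a6
  row 2: b21 a2 a3 a4 a5 a6
  row 3: a1 a2 a3 b34 a5 b36
  row 4: a1 b42 a3 b44 a5 b46
Rows 1 and 2 agree on C3, C6; apply C3, C6→C4 and equate their C4 entries.
Rows 1 and 2 agree on C3; apply C3→C1, C2 and equate their C1, C2 entries.
Rows 1 and 3 agree on C3; apply C3→C1, C2 and equate their C1, C2 entries.
Rows 1 and 4 agree on C3; apply C3→C1, C2 and equate their C1, C2 entries.
Rows 2 and 3 agree on C3, C5; apply C3, C5→C6 and equate their C6 entries.
Rows 2 and 4 agree on C3, C5; apply C3, C5→C6 and equate their C6 entries.
Rows 1 and 3 agree on C3, C6; apply C3, C6→C4 and equate their C4 entries.
Rows 1 and 4 agree on C3, C6; apply C3, C6→C4 and equate their C4 entries.
Row 2 is now all distinguished symbols — the join is lossless.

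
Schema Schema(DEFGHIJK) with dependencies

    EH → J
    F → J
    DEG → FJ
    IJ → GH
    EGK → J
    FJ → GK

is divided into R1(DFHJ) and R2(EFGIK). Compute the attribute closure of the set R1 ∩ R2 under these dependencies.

R1 ∩ R2 = {F}.
F → J applies, adding J
FJ → GK applies, adding GK
Closure: {FGJK}.

FGJK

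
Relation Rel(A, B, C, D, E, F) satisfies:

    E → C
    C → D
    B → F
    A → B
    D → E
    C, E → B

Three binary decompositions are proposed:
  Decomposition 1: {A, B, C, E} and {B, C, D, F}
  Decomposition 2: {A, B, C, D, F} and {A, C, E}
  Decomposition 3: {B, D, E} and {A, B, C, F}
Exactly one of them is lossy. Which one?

Decomposition 1: common = {B, C}, closure = {B, C, D, E, F} → lossless.
Decomposition 2: common = {A, C}, closure = {A, B, C, D, E, F} → lossless.
Decomposition 3: common = {B}, closure = {B, F} → lossy.

Decomposition 3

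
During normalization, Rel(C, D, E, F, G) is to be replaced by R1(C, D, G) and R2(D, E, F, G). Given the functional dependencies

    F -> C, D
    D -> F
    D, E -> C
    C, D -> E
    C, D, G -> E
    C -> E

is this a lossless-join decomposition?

Common attributes: R1 ∩ R2 = {D, G}.
Closure of {D, G}: D → F applies, adding F; F → C, D applies, adding C; C, D → E applies, adding E. So (D, G)⁺ = {C, D, E, F, G}.
This closure contains every attribute of R1, so R1 ∩ R2 → R1. The join is lossless.

Yes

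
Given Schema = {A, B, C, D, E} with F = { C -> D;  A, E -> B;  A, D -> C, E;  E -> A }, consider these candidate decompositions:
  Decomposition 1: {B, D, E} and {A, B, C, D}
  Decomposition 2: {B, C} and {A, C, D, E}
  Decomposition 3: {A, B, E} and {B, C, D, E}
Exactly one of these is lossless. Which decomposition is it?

Decomposition 1: common = {B, D}, closure = {B, D} → lossy.
Decomposition 2: common = {C}, closure = {C, D} → lossy.
Decomposition 3: common = {B, E}, closure = {A, B, E} → lossless.

Decomposition 3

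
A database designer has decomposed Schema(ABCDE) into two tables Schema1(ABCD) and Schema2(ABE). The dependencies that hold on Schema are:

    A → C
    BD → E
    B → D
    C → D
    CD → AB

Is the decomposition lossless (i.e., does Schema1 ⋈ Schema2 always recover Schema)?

Common attributes: Schema1 ∩ Schema2 = {AB}.
Closure of {AB}: A → C applies, adding C; B → D applies, adding D; BD → E applies, adding E. So (AB)⁺ = {ABCDE}.
This closure contains every attribute of Schema1, so Schema1 ∩ Schema2 → Schema1. The join is lossless.

Yes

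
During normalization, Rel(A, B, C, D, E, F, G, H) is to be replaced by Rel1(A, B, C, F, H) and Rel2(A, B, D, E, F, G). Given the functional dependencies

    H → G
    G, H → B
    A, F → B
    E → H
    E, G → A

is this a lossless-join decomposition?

Common attributes: Rel1 ∩ Rel2 = {A, B, F}.
No dependency enlarges {A, B, F}, so (A, B, F)⁺ = {A, B, F}.
The closure contains neither all of Rel1 = {A, B, C, F, H} nor all of Rel2 = {A, B, D, E, F, G}, so the common attributes are not a superkey of either fragment. The join is lossy.

No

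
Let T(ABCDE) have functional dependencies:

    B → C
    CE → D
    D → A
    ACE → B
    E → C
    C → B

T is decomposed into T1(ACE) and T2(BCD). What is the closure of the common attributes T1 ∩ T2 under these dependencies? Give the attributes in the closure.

T1 ∩ T2 = {C}.
C → B applies, adding B
Closure: {BC}.

BC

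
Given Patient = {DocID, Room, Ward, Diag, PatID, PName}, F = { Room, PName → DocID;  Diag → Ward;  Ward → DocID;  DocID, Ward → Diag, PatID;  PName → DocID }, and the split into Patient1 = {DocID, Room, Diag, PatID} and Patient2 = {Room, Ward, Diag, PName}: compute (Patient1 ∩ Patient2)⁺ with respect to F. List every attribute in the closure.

DocID, Room, Ward, Diag, PatID

Patient1 ∩ Patient2 = {Room, Diag}.
Diag → Ward applies, adding Ward
Ward → DocID applies, adding DocID
DocID, Ward → Diag, PatID applies, adding PatID
Closure: {DocID, Room, Ward, Diag, PatID}.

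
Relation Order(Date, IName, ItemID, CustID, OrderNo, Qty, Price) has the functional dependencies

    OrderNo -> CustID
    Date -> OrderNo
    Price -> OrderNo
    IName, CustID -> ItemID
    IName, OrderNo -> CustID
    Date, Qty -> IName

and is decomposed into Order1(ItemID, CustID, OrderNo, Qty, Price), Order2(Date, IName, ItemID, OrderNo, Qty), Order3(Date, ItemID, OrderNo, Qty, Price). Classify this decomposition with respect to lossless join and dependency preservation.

Lossless test (chase): Rows 1 and 2 agree on OrderNo; apply OrderNo→CustID and equate their CustID entries. Rows 1 and 3 agree on OrderNo; apply OrderNo→CustID and equate their CustID entries. Rows 2 and 3 agree on Date, Qty; apply Date, Qty→IName and equate their IName entries. Row 3 is now all distinguished symbols — the join is lossless.
Dependency preservation: the restricted closure of {IName, CustID} across the fragments never reaches {ItemID}, so IName, CustID → ItemID cannot be enforced without a join — not preserved.

lossless but not dependency-preserving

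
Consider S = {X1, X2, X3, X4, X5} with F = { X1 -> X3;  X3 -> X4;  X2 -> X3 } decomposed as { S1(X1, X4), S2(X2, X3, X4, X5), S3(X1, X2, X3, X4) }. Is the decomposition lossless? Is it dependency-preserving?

Lossless test (chase): Rows 1 and 3 agree on X1; apply X1→X3 and equate their X3 entries. No row becomes fully distinguished — the join is lossy.
Dependency preservation: every FD's attributes lie within a single fragment, so each can be enforced locally — preserved.

lossy but dependency-preserving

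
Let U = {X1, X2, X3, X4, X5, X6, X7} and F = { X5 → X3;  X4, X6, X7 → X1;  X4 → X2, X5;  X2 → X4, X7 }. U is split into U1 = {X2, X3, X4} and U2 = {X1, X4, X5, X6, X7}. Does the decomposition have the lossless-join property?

Yes

Common attributes: U1 ∩ U2 = {X4}.
Closure of {X4}: X4 → X2, X5 applies, adding X2, X5; X2 → X4, X7 applies, adding X7; X5 → X3 applies, adding X3. So (X4)⁺ = {X2, X3, X4, X5, X7}.
This closure contains every attribute of U1, so U1 ∩ U2 → U1. The join is lossless.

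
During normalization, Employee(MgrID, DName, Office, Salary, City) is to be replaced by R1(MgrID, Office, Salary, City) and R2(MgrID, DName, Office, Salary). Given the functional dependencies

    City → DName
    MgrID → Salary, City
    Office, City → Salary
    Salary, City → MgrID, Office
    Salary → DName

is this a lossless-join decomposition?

Common attributes: R1 ∩ R2 = {MgrID, Office, Salary}.
Closure of {MgrID, Office, Salary}: MgrID → Salary, City applies, adding City; Salary → DName applies, adding DName. So (MgrID, Office, Salary)⁺ = {MgrID, DName, Office, Salary, City}.
This closure contains every attribute of R1, so R1 ∩ R2 → R1. The join is lossless.

Yes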